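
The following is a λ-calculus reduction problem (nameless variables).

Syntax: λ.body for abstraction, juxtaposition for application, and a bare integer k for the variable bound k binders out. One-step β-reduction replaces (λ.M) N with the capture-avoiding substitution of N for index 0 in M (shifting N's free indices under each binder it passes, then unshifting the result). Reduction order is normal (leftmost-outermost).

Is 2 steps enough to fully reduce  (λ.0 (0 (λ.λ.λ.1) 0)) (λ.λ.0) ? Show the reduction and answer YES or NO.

Answer: YES — reaches normal form λ.0 in 2 ≤ 2 steps

Reduction:
  start: (λ.0 (0 (λ.λ.λ.1) 0)) (λ.λ.0)
  step 1: (λ.λ.0) ((λ.λ.0) (λ.λ.λ.1) (λ.λ.0))
  step 2: λ.0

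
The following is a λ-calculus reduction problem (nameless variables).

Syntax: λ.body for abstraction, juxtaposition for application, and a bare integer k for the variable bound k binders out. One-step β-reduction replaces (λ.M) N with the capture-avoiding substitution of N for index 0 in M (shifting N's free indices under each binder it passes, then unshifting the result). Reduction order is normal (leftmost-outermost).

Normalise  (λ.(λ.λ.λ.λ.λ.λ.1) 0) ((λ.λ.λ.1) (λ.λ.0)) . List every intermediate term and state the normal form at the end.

Answer: normal form = λ.λ.λ.λ.λ.1  (in 2 steps)

Working:
  start: (λ.(λ.λ.λ.λ.λ.λ.1) 0) ((λ.λ.λ.1) (λ.λ.0))
  →1  (λ.λ.λ.λ.λ.λ.1) ((λ.λ.λ.1) (λ.λ.0))
  →2  λ.λ.λ.λ.λ.1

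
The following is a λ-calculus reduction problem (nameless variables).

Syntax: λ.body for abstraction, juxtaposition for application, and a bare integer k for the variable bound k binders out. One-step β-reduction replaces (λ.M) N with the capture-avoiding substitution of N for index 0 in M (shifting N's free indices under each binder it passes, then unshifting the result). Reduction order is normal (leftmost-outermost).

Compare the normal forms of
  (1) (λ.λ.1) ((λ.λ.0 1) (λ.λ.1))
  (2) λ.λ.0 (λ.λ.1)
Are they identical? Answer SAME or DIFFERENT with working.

Term A:
  start: (λ.λ.1) ((λ.λ.0 1) (λ.λ.1))
  step 1: λ.(λ.λ.0 1) (λ.λ.1)
  step 2: λ.λ.0 (λ.λ.1)

Term B:
  start: λ.λ.0 (λ.λ.1)

Answer: SAME — A ⇓ λ.λ.0 (λ.λ.1), B ⇓ λ.λ.0 (λ.λ.1)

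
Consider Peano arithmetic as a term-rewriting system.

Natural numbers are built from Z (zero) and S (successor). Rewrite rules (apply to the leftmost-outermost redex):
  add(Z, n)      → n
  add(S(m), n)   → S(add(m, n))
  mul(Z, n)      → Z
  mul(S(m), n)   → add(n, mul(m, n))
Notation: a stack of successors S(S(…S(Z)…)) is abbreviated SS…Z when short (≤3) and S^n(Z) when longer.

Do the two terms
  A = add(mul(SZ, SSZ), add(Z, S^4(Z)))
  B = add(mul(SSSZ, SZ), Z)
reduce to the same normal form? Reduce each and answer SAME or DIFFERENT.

Term A:
  start: add(mul(SZ, SSZ), add(Z, S^4(Z)))
  [1] add(add(SSZ, mul(Z, SSZ)), add(Z, S^4(Z)))
  [2] add(S(add(SZ, mul(Z, SSZ))), add(Z, S^4(Z)))
  [3] S(add(add(SZ, mul(Z, SSZ)), add(Z, S^4(Z))))
  [4] S(add(S(add(Z, mul(Z, SSZ))), add(Z, S^4(Z))))
  [5] S(S(add(add(Z, mul(Z, SSZ)), add(Z, S^4(Z)))))
  [6] S(S(add(mul(Z, SSZ), add(Z, S^4(Z)))))
  [7] S(S(add(Z, add(Z, S^4(Z)))))
  [8] S(S(add(Z, S^4(Z))))
  [9] S^6(Z)

Term B:
  start: add(mul(SSSZ, SZ), Z)
  [1] add(add(SZ, mul(SSZ, SZ)), Z)
  [2] add(S(add(Z, mul(SSZ, SZ))), Z)
  [3] S(add(add(Z, mul(SSZ, SZ)), Z))
  [4] S(add(mul(SSZ, SZ), Z))
  [5] S(add(add(SZ, mul(SZ, SZ)), Z))
  [6] S(add(S(add(Z, mul(SZ, SZ))), Z))
  [7] S(S(add(add(Z, mul(SZ, SZ)), Z)))
  [8] S(S(add(mul(SZ, SZ), Z)))
  [9] S(S(add(add(SZ, mul(Z, SZ)), Z)))
  [10] S(S(add(S(add(Z, mul(Z, SZ))), Z)))
  [11] S(S(S(add(add(Z, mul(Z, SZ)), Z))))
  [12] S(S(S(add(mul(Z, SZ), Z))))
  [13] S(S(S(add(Z, Z))))
  [14] SSSZ

Answer: DIFFERENT — A ⇓ S^6(Z), B ⇓ SSSZ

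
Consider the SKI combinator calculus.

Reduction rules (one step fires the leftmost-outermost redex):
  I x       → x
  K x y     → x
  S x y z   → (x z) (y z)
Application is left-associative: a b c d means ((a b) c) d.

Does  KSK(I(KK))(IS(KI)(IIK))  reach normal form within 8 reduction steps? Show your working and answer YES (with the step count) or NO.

Answer: YES — reaches normal form S(KK)(S(KI)K) in 5 ≤ 8 steps

Derivation:
  start: KSK(I(KK))(IS(KI)(IIK))
  step 1: S(I(KK))(IS(KI)(IIK))
  step 2: S(KK)(IS(KI)(IIK))
  step 3: S(KK)(S(KI)(IIK))
  step 4: S(KK)(S(KI)(IK))
  step 5: S(KK)(S(KI)K)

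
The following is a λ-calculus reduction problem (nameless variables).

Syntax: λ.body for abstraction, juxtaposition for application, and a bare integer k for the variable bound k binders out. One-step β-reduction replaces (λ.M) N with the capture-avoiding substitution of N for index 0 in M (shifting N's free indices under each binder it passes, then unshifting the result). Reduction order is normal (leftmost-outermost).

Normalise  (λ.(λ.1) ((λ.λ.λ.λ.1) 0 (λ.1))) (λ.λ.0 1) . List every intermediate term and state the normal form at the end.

Answer: normal form = λ.λ.0 1  (in 2 steps)

Reduction:
  start: (λ.(λ.1) ((λ.λ.λ.λ.1) 0 (λ.1))) (λ.λ.0 1)
  step 1: (λ.λ.λ.0 1) ((λ.λ.λ.λ.1) (λ.λ.0 1) (λ.λ.λ.0 1))
  step 2: λ.λ.0 1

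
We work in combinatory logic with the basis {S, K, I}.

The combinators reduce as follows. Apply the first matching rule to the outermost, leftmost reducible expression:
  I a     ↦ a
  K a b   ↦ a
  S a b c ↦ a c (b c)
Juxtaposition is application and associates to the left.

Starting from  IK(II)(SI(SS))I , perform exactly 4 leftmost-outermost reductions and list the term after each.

  start: IK(II)(SI(SS))I
  [1] K(II)(SI(SS))I
  [2] III
  [3] II
  [4] I

Answer: after 4 steps: I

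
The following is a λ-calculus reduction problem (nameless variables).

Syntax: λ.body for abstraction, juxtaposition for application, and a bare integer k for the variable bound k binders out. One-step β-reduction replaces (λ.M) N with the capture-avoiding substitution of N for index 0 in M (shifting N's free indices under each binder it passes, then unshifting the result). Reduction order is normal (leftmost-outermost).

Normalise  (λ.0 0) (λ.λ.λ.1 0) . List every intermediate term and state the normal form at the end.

Answer: normal form = λ.λ.1 0  (in 2 steps)

Reduction:
  start: (λ.0 0) (λ.λ.λ.1 0)
  [1] (λ.λ.λ.1 0) (λ.λ.λ.1 0)
  [2] λ.λ.1 0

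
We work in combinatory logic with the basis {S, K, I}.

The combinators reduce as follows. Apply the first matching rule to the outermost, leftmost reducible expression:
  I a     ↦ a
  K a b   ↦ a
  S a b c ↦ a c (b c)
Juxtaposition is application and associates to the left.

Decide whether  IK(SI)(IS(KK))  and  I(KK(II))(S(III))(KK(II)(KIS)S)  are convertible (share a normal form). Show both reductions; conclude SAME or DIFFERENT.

Term A:
  start: IK(SI)(IS(KK))
  [1] K(SI)(IS(KK))
  [2] SI

Term B:
  start: I(KK(II))(S(III))(KK(II)(KIS)S)
  [1] KK(II)(S(III))(KK(II)(KIS)S)
  [2] K(S(III))(KK(II)(KIS)S)
  [3] S(III)
  [4] S(II)
  [5] SI

Answer: SAME — A ⇓ SI, B ⇓ SI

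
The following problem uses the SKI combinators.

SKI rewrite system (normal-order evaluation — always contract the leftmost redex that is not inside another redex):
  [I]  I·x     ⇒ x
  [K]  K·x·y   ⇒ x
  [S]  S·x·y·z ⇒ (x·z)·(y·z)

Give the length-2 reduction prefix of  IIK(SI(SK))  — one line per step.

  start: IIK(SI(SK))
  →1  IK(SI(SK))
  →2  K(SI(SK))

Answer: after 2 steps: K(SI(SK))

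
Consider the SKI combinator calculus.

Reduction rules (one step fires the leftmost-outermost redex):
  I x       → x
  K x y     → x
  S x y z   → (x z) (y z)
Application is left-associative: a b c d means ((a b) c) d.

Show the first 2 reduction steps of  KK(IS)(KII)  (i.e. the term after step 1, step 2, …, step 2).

  start: KK(IS)(KII)
  →1  K(KII)
  →2  KI

Answer: after 2 steps: KI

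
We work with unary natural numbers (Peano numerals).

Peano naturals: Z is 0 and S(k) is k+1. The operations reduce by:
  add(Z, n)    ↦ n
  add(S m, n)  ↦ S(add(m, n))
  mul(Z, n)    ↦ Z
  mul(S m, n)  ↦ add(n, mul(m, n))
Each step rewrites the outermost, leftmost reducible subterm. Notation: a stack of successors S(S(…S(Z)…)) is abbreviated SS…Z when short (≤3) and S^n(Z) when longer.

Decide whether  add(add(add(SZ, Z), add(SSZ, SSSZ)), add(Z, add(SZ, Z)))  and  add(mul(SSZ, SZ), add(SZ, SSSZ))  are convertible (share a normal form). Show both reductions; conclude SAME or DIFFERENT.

Term A:
  start: add(add(add(SZ, Z), add(SSZ, SSSZ)), add(Z, add(SZ, Z)))
  [1] add(add(S(add(Z, Z)), add(SSZ, SSSZ)), add(Z, add(SZ, Z)))
  [2] add(S(add(add(Z, Z), add(SSZ, SSSZ))), add(Z, add(SZ, Z)))
  [3] S(add(add(add(Z, Z), add(SSZ, SSSZ)), add(Z, add(SZ, Z))))
  [4] S(add(add(Z, add(SSZ, SSSZ)), add(Z, add(SZ, Z))))
  [5] S(add(add(SSZ, SSSZ), add(Z, add(SZ, Z))))
  [6] S(add(S(add(SZ, SSSZ)), add(Z, add(SZ, Z))))
  [7] S(S(add(add(SZ, SSSZ), add(Z, add(SZ, Z)))))
  [8] S(S(add(S(add(Z, SSSZ)), add(Z, add(SZ, Z)))))
  [9] S(S(S(add(add(Z, SSSZ), add(Z, add(SZ, Z))))))
  [10] S(S(S(add(SSSZ, add(Z, add(SZ, Z))))))
  [11] S(S(S(S(add(SSZ, add(Z, add(SZ, Z)))))))
  [12] S(S(S(S(S(add(SZ, add(Z, add(SZ, Z))))))))
  [13] S(S(S(S(S(S(add(Z, add(Z, add(SZ, Z)))))))))
  [14] S(S(S(S(S(S(add(Z, add(SZ, Z))))))))
  [15] S(S(S(S(S(S(add(SZ, Z)))))))
  [16] S(S(S(S(S(S(S(add(Z, Z))))))))
  [17] S^7(Z)

Term B:
  start: add(mul(SSZ, SZ), add(SZ, SSSZ))
  [1] add(add(SZ, mul(SZ, SZ)), add(SZ, SSSZ))
  [2] add(S(add(Z, mul(SZ, SZ))), add(SZ, SSSZ))
  [3] S(add(add(Z, mul(SZ, SZ)), add(SZ, SSSZ)))
  [4] S(add(mul(SZ, SZ), add(SZ, SSSZ)))
  [5] S(add(add(SZ, mul(Z, SZ)), add(SZ, SSSZ)))
  [6] S(add(S(add(Z, mul(Z, SZ))), add(SZ, SSSZ)))
  [7] S(S(add(add(Z, mul(Z, SZ)), add(SZ, SSSZ))))
  [8] S(S(add(mul(Z, SZ), add(SZ, SSSZ))))
  [9] S(S(add(Z, add(SZ, SSSZ))))
  [10] S(S(add(SZ, SSSZ)))
  [11] S(S(S(add(Z, SSSZ))))
  [12] S^6(Z)

Answer: DIFFERENT — A ⇓ S^7(Z), B ⇓ S^6(Z)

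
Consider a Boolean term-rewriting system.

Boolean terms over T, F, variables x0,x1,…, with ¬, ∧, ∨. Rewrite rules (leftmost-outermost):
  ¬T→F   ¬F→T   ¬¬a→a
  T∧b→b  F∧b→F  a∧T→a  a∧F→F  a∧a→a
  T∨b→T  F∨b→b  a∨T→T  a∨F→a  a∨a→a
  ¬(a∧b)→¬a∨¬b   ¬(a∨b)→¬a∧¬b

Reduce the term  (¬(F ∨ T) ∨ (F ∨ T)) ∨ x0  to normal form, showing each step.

  start: (¬(F ∨ T) ∨ (F ∨ T)) ∨ x0
  →1  ((¬F ∧ ¬T) ∨ (F ∨ T)) ∨ x0
  →2  ((T ∧ ¬T) ∨ (F ∨ T)) ∨ x0
  →3  (¬T ∨ (F ∨ T)) ∨ x0
  →4  (F ∨ (F ∨ T)) ∨ x0
  →5  (F ∨ T) ∨ x0
  →6  T ∨ x0
  →7  T

Answer: normal form = T  (in 7 steps)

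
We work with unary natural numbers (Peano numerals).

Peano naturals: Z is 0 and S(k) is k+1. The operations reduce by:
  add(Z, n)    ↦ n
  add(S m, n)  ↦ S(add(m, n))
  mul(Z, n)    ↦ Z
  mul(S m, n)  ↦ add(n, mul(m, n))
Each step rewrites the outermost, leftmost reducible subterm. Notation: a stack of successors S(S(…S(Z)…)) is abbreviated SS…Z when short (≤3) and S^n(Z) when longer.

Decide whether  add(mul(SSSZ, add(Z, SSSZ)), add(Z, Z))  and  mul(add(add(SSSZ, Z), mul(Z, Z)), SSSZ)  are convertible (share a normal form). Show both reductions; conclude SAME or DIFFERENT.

Term A:
  start: add(mul(SSSZ, add(Z, SSSZ)), add(Z, Z))
  [1] add(add(add(Z, SSSZ), mul(SSZ, add(Z, SSSZ))), add(Z, Z))
  [2] add(add(SSSZ, mul(SSZ, add(Z, SSSZ))), add(Z, Z))
  [3] add(S(add(SSZ, mul(SSZ, add(Z, SSSZ)))), add(Z, Z))
  [4] S(add(add(SSZ, mul(SSZ, add(Z, SSSZ))), add(Z, Z)))
  [5] S(add(S(add(SZ, mul(SSZ, add(Z, SSSZ)))), add(Z, Z)))
  [6] S(S(add(add(SZ, mul(SSZ, add(Z, SSSZ))), add(Z, Z))))
  [7] S(S(add(S(add(Z, mul(SSZ, add(Z, SSSZ)))), add(Z, Z))))
  [8] S(S(S(add(add(Z, mul(SSZ, add(Z, SSSZ))), add(Z, Z)))))
  [9] S(S(S(add(mul(SSZ, add(Z, SSSZ)), add(Z, Z)))))
  [10] S(S(S(add(add(add(Z, SSSZ), mul(SZ, add(Z, SSSZ))), add(Z, Z)))))
  [11] S(S(S(add(add(SSSZ, mul(SZ, add(Z, SSSZ))), add(Z, Z)))))
  [12] S(S(S(add(S(add(SSZ, mul(SZ, add(Z, SSSZ)))), add(Z, Z)))))
  [13] S(S(S(S(add(add(SSZ, mul(SZ, add(Z, SSSZ))), add(Z, Z))))))
  [14] S(S(S(S(add(S(add(SZ, mul(SZ, add(Z, SSSZ)))), add(Z, Z))))))
  [15] S(S(S(S(S(add(add(SZ, mul(SZ, add(Z, SSSZ))), add(Z, Z)))))))
  [16] S(S(S(S(S(add(S(add(Z, mul(SZ, add(Z, SSSZ)))), add(Z, Z)))))))
  [17] S(S(S(S(S(S(add(add(Z, mul(SZ, add(Z, SSSZ))), add(Z, Z))))))))
  [18] S(S(S(S(S(S(add(mul(SZ, add(Z, SSSZ)), add(Z, Z))))))))
  [19] S(S(S(S(S(S(add(add(add(Z, SSSZ), mul(Z, add(Z, SSSZ))), add(Z, Z))))))))
  [20] S(S(S(S(S(S(add(add(SSSZ, mul(Z, add(Z, SSSZ))), add(Z, Z))))))))
  [21] S(S(S(S(S(S(add(S(add(SSZ, mul(Z, add(Z, SSSZ)))), add(Z, Z))))))))
  [22] S(S(S(S(S(S(S(add(add(SSZ, mul(Z, add(Z, SSSZ))), add(Z, Z)))))))))
  [23] S(S(S(S(S(S(S(add(S(add(SZ, mul(Z, add(Z, SSSZ)))), add(Z, Z)))))))))
  [24] S(S(S(S(S(S(S(S(add(add(SZ, mul(Z, add(Z, SSSZ))), add(Z, Z))))))))))
  [25] S(S(S(S(S(S(S(S(add(S(add(Z, mul(Z, add(Z, SSSZ)))), add(Z, Z))))))))))
  [26] S(S(S(S(S(S(S(S(S(add(add(Z, mul(Z, add(Z, SSSZ))), add(Z, Z)))))))))))
  [27] S(S(S(S(S(S(S(S(S(add(mul(Z, add(Z, SSSZ)), add(Z, Z)))))))))))
  [28] S(S(S(S(S(S(S(S(S(add(Z, add(Z, Z)))))))))))
  [29] S(S(S(S(S(S(S(S(S(add(Z, Z))))))))))
  [30] S^9(Z)

Term B:
  start: mul(add(add(SSSZ, Z), mul(Z, Z)), SSSZ)
  [1] mul(add(S(add(SSZ, Z)), mul(Z, Z)), SSSZ)
  [2] mul(S(add(add(SSZ, Z), mul(Z, Z))), SSSZ)
  [3] add(SSSZ, mul(add(add(SSZ, Z), mul(Z, Z)), SSSZ))
  [4] S(add(SSZ, mul(add(add(SSZ, Z), mul(Z, Z)), SSSZ)))
  [5] S(S(add(SZ, mul(add(add(SSZ, Z), mul(Z, Z)), SSSZ))))
  [6] S(S(S(add(Z, mul(add(add(SSZ, Z), mul(Z, Z)), SSSZ)))))
  [7] S(S(S(mul(add(add(SSZ, Z), mul(Z, Z)), SSSZ))))
  [8] S(S(S(mul(add(S(add(SZ, Z)), mul(Z, Z)), SSSZ))))
  [9] S(S(S(mul(S(add(add(SZ, Z), mul(Z, Z))), SSSZ))))
  [10] S(S(S(add(SSSZ, mul(add(add(SZ, Z), mul(Z, Z)), SSSZ)))))
  [11] S(S(S(S(add(SSZ, mul(add(add(SZ, Z), mul(Z, Z)), SSSZ))))))
  [12] S(S(S(S(S(add(SZ, mul(add(add(SZ, Z), mul(Z, Z)), SSSZ)))))))
  [13] S(S(S(S(S(S(add(Z, mul(add(add(SZ, Z), mul(Z, Z)), SSSZ))))))))
  [14] S(S(S(S(S(S(mul(add(add(SZ, Z), mul(Z, Z)), SSSZ)))))))
  [15] S(S(S(S(S(S(mul(add(S(add(Z, Z)), mul(Z, Z)), SSSZ)))))))
  [16] S(S(S(S(S(S(mul(S(add(add(Z, Z), mul(Z, Z))), SSSZ)))))))
  [17] S(S(S(S(S(S(add(SSSZ, mul(add(add(Z, Z), mul(Z, Z)), SSSZ))))))))
  [18] S(S(S(S(S(S(S(add(SSZ, mul(add(add(Z, Z), mul(Z, Z)), SSSZ)))))))))
  [19] S(S(S(S(S(S(S(S(add(SZ, mul(add(add(Z, Z), mul(Z, Z)), SSSZ))))))))))
  [20] S(S(S(S(S(S(S(S(S(add(Z, mul(add(add(Z, Z), mul(Z, Z)), SSSZ)))))))))))
  [21] S(S(S(S(S(S(S(S(S(mul(add(add(Z, Z), mul(Z, Z)), SSSZ))))))))))
  [22] S(S(S(S(S(S(S(S(S(mul(add(Z, mul(Z, Z)), SSSZ))))))))))
  [23] S(S(S(S(S(S(S(S(S(mul(mul(Z, Z), SSSZ))))))))))
  [24] S(S(S(S(S(S(S(S(S(mul(Z, SSSZ))))))))))
  [25] S^9(Z)

Answer: SAME — A ⇓ S^9(Z), B ⇓ S^9(Z)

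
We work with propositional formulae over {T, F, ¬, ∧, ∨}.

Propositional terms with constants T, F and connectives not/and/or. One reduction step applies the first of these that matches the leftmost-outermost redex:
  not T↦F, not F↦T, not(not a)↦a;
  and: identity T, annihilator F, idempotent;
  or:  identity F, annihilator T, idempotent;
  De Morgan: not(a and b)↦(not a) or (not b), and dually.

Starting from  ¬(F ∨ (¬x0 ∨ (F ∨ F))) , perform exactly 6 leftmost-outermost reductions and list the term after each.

  start: ¬(F ∨ (¬x0 ∨ (F ∨ F)))
  [1] ¬F ∧ ¬(¬x0 ∨ (F ∨ F))
  [2] T ∧ ¬(¬x0 ∨ (F ∨ F))
  [3] ¬(¬x0 ∨ (F ∨ F))
  [4] ¬¬x0 ∧ ¬(F ∨ F)
  [5] x0 ∧ ¬(F ∨ F)
  [6] x0 ∧ (¬F ∧ ¬F)

Answer: after 6 steps: x0 ∧ (¬F ∧ ¬F)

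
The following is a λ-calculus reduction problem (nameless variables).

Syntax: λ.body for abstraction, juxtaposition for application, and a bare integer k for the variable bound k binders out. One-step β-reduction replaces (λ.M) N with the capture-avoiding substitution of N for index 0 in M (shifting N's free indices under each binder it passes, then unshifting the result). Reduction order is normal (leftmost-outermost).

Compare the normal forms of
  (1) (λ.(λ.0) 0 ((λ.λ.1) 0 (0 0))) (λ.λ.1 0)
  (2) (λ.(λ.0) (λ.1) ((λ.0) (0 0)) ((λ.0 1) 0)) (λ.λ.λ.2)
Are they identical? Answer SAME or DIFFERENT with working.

Answer: DIFFERENT — A ⇓ λ.λ.1 0, B ⇓ λ.λ.λ.λ.λ.λ.λ.2

Derivation:
Term A:
  start: (λ.(λ.0) 0 ((λ.λ.1) 0 (0 0))) (λ.λ.1 0)
  step 1: (λ.0) (λ.λ.1 0) ((λ.λ.1) (λ.λ.1 0) ((λ.λ.1 0) (λ.λ.1 0)))
  step 2: (λ.λ.1 0) ((λ.λ.1) (λ.λ.1 0) ((λ.λ.1 0) (λ.λ.1 0)))
  step 3: λ.(λ.λ.1) (λ.λ.1 0) ((λ.λ.1 0) (λ.λ.1 0)) 0
  step 4: λ.(λ.λ.λ.1 0) ((λ.λ.1 0) (λ.λ.1 0)) 0
  step 5: λ.(λ.λ.1 0) 0
  step 6: λ.λ.1 0

Term B:
  start: (λ.(λ.0) (λ.1) ((λ.0) (0 0)) ((λ.0 1) 0)) (λ.λ.λ.2)
  step 1: (λ.0) (λ.λ.λ.λ.2) ((λ.0) ((λ.λ.λ.2) (λ.λ.λ.2))) ((λ.0 (λ.λ.λ.2)) (λ.λ.λ.2))
  step 2: (λ.λ.λ.λ.2) ((λ.0) ((λ.λ.λ.2) (λ.λ.λ.2))) ((λ.0 (λ.λ.λ.2)) (λ.λ.λ.2))
  step 3: (λ.λ.λ.2) ((λ.0 (λ.λ.λ.2)) (λ.λ.λ.2))
  step 4: λ.λ.(λ.0 (λ.λ.λ.2)) (λ.λ.λ.2)
  step 5: λ.λ.(λ.λ.λ.2) (λ.λ.λ.2)
  step 6: λ.λ.λ.λ.λ.λ.λ.2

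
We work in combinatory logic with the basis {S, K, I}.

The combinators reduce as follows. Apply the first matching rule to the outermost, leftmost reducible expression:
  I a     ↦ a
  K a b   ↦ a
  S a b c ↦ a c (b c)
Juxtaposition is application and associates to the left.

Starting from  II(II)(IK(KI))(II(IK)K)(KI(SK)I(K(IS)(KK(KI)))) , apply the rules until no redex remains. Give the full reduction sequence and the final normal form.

Answer: normal form = I  (in 7 steps)

Reduction:
  start: II(II)(IK(KI))(II(IK)K)(KI(SK)I(K(IS)(KK(KI))))
  →1  I(II)(IK(KI))(II(IK)K)(KI(SK)I(K(IS)(KK(KI))))
  →2  II(IK(KI))(II(IK)K)(KI(SK)I(K(IS)(KK(KI))))
  →3  I(IK(KI))(II(IK)K)(KI(SK)I(K(IS)(KK(KI))))
  →4  IK(KI)(II(IK)K)(KI(SK)I(K(IS)(KK(KI))))
  →5  K(KI)(II(IK)K)(KI(SK)I(K(IS)(KK(KI))))
  →6  KI(KI(SK)I(K(IS)(KK(KI))))
  →7  I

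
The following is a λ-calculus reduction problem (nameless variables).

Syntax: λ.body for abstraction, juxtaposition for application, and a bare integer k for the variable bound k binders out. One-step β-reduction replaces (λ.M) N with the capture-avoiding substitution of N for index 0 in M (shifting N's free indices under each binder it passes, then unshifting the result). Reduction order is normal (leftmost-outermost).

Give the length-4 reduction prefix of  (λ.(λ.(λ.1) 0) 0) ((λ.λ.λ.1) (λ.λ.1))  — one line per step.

Answer: after 4 steps: λ.λ.1

Reduction:
  start: (λ.(λ.(λ.1) 0) 0) ((λ.λ.λ.1) (λ.λ.1))
  [1] (λ.(λ.1) 0) ((λ.λ.λ.1) (λ.λ.1))
  [2] (λ.(λ.λ.λ.1) (λ.λ.1)) ((λ.λ.λ.1) (λ.λ.1))
  [3] (λ.λ.λ.1) (λ.λ.1)
  [4] λ.λ.1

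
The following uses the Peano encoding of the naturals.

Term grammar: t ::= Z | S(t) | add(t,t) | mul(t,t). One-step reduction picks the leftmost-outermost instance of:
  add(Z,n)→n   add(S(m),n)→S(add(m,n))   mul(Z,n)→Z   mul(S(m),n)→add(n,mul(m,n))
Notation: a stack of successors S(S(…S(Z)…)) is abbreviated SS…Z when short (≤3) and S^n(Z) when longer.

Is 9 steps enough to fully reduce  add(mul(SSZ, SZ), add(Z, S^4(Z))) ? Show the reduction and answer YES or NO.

Answer: NO — after 9 steps the term is S(S(add(Z, add(Z, S^4(Z))))), not yet normal

Reduction:
  start: add(mul(SSZ, SZ), add(Z, S^4(Z)))
  [1] add(add(SZ, mul(SZ, SZ)), add(Z, S^4(Z)))
  [2] add(S(add(Z, mul(SZ, SZ))), add(Z, S^4(Z)))
  [3] S(add(add(Z, mul(SZ, SZ)), add(Z, S^4(Z))))
  [4] S(add(mul(SZ, SZ), add(Z, S^4(Z))))
  [5] S(add(add(SZ, mul(Z, SZ)), add(Z, S^4(Z))))
  [6] S(add(S(add(Z, mul(Z, SZ))), add(Z, S^4(Z))))
  [7] S(S(add(add(Z, mul(Z, SZ)), add(Z, S^4(Z)))))
  [8] S(S(add(mul(Z, SZ), add(Z, S^4(Z)))))
  [9] S(S(add(Z, add(Z, S^4(Z)))))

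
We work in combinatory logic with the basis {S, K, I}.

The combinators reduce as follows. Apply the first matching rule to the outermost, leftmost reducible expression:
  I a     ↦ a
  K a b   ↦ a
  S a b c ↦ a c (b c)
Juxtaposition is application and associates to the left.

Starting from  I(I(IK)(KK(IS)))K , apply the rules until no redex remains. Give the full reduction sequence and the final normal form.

Answer: normal form = K  (in 5 steps)

Working:
  start: I(I(IK)(KK(IS)))K
  →1  I(IK)(KK(IS))K
  →2  IK(KK(IS))K
  →3  K(KK(IS))K
  →4  KK(IS)
  →5  K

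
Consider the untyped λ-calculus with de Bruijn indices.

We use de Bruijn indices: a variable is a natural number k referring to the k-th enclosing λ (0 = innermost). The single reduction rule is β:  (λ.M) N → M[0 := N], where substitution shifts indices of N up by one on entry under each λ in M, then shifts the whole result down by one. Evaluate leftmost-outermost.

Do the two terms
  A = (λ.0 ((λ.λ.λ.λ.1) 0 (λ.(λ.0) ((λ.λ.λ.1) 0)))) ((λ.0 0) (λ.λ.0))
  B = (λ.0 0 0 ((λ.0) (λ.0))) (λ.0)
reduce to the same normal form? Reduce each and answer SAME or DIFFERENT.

Term A:
  start: (λ.0 ((λ.λ.λ.λ.1) 0 (λ.(λ.0) ((λ.λ.λ.1) 0)))) ((λ.0 0) (λ.λ.0))
  [1] (λ.0 0) (λ.λ.0) ((λ.λ.λ.λ.1) ((λ.0 0) (λ.λ.0)) (λ.(λ.0) ((λ.λ.λ.1) 0)))
  [2] (λ.λ.0) (λ.λ.0) ((λ.λ.λ.λ.1) ((λ.0 0) (λ.λ.0)) (λ.(λ.0) ((λ.λ.λ.1) 0)))
  [3] (λ.0) ((λ.λ.λ.λ.1) ((λ.0 0) (λ.λ.0)) (λ.(λ.0) ((λ.λ.λ.1) 0)))
  [4] (λ.λ.λ.λ.1) ((λ.0 0) (λ.λ.0)) (λ.(λ.0) ((λ.λ.λ.1) 0))
  [5] (λ.λ.λ.1) (λ.(λ.0) ((λ.λ.λ.1) 0))
  [6] λ.λ.1

Term B:
  start: (λ.0 0 0 ((λ.0) (λ.0))) (λ.0)
  [1] (λ.0) (λ.0) (λ.0) ((λ.0) (λ.0))
  [2] (λ.0) (λ.0) ((λ.0) (λ.0))
  [3] (λ.0) ((λ.0) (λ.0))
  [4] (λ.0) (λ.0)
  [5] λ.0

Answer: DIFFERENT — A ⇓ λ.λ.1, B ⇓ λ.0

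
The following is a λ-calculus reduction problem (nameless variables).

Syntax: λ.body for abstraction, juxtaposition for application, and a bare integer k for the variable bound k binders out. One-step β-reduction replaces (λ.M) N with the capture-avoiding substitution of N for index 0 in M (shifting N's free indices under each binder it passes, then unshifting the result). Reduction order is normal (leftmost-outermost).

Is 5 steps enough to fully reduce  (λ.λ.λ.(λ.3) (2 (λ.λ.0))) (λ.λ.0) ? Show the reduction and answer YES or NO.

  start: (λ.λ.λ.(λ.3) (2 (λ.λ.0))) (λ.λ.0)
  [1] λ.λ.(λ.λ.λ.0) ((λ.λ.0) (λ.λ.0))
  [2] λ.λ.λ.λ.0

Answer: YES — reaches normal form λ.λ.λ.λ.0 in 2 ≤ 5 steps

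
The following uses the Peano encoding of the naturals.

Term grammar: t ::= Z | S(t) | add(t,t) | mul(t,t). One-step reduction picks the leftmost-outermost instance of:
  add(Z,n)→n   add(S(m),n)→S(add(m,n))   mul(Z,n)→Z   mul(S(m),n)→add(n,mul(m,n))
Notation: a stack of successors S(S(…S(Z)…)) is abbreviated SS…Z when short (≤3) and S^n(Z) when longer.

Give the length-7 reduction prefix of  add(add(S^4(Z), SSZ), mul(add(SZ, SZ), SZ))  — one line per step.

Answer: after 7 steps: S(S(S(add(S(add(Z, SSZ)), mul(add(SZ, SZ), SZ)))))

Reduction:
  start: add(add(S^4(Z), SSZ), mul(add(SZ, SZ), SZ))
  →1  add(S(add(SSSZ, SSZ)), mul(add(SZ, SZ), SZ))
  →2  S(add(add(SSSZ, SSZ), mul(add(SZ, SZ), SZ)))
  →3  S(add(S(add(SSZ, SSZ)), mul(add(SZ, SZ), SZ)))
  →4  S(S(add(add(SSZ, SSZ), mul(add(SZ, SZ), SZ))))
  →5  S(S(add(S(add(SZ, SSZ)), mul(add(SZ, SZ), SZ))))
  →6  S(S(S(add(add(SZ, SSZ), mul(add(SZ, SZ), SZ)))))
  →7  S(S(S(add(S(add(Z, SSZ)), mul(add(SZ, SZ), SZ)))))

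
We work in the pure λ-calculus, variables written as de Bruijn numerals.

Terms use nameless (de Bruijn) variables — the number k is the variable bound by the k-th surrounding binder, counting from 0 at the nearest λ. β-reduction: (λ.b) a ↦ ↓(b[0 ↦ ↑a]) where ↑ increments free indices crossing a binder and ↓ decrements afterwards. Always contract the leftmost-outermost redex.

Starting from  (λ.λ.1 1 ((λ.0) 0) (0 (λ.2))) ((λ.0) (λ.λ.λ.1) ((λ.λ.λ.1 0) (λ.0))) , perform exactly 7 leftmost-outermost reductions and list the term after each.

  start: (λ.λ.1 1 ((λ.0) 0) (0 (λ.2))) ((λ.0) (λ.λ.λ.1) ((λ.λ.λ.1 0) (λ.0)))
  [1] λ.(λ.0) (λ.λ.λ.1) ((λ.λ.λ.1 0) (λ.0)) ((λ.0) (λ.λ.λ.1) ((λ.λ.λ.1 0) (λ.0))) ((λ.0) 0) (0 (λ.(λ.0) (λ.λ.λ.1) ((λ.λ.λ.1 0) (λ.0))))
  [2] λ.(λ.λ.λ.1) ((λ.λ.λ.1 0) (λ.0)) ((λ.0) (λ.λ.λ.1) ((λ.λ.λ.1 0) (λ.0))) ((λ.0) 0) (0 (λ.(λ.0) (λ.λ.λ.1) ((λ.λ.λ.1 0) (λ.0))))
  [3] λ.(λ.λ.1) ((λ.0) (λ.λ.λ.1) ((λ.λ.λ.1 0) (λ.0))) ((λ.0) 0) (0 (λ.(λ.0) (λ.λ.λ.1) ((λ.λ.λ.1 0) (λ.0))))
  [4] λ.(λ.(λ.0) (λ.λ.λ.1) ((λ.λ.λ.1 0) (λ.0))) ((λ.0) 0) (0 (λ.(λ.0) (λ.λ.λ.1) ((λ.λ.λ.1 0) (λ.0))))
  [5] λ.(λ.0) (λ.λ.λ.1) ((λ.λ.λ.1 0) (λ.0)) (0 (λ.(λ.0) (λ.λ.λ.1) ((λ.λ.λ.1 0) (λ.0))))
  [6] λ.(λ.λ.λ.1) ((λ.λ.λ.1 0) (λ.0)) (0 (λ.(λ.0) (λ.λ.λ.1) ((λ.λ.λ.1 0) (λ.0))))
  [7] λ.(λ.λ.1) (0 (λ.(λ.0) (λ.λ.λ.1) ((λ.λ.λ.1 0) (λ.0))))

Answer: after 7 steps: λ.(λ.λ.1) (0 (λ.(λ.0) (λ.λ.λ.1) ((λ.λ.λ.1 0) (λ.0))))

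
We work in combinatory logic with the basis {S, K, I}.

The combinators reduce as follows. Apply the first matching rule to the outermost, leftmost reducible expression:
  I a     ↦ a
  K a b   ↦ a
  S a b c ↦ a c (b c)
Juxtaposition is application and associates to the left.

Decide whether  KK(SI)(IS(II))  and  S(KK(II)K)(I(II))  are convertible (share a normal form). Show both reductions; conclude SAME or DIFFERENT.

Term A:
  start: KK(SI)(IS(II))
  [1] K(IS(II))
  [2] K(S(II))
  [3] K(SI)

Term B:
  start: S(KK(II)K)(I(II))
  [1] S(KK)(I(II))
  [2] S(KK)(II)
  [3] S(KK)I

Answer: DIFFERENT — A ⇓ K(SI), B ⇓ S(KK)I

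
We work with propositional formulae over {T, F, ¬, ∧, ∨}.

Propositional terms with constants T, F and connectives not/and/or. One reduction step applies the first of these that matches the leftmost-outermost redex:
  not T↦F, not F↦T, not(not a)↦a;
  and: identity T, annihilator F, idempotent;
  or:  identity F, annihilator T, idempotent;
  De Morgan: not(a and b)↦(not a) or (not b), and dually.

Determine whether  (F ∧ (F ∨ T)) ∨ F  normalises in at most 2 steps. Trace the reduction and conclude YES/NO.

  start: (F ∧ (F ∨ T)) ∨ F
  step 1: F ∧ (F ∨ T)
  step 2: F

Answer: YES — reaches normal form F in 2 ≤ 2 steps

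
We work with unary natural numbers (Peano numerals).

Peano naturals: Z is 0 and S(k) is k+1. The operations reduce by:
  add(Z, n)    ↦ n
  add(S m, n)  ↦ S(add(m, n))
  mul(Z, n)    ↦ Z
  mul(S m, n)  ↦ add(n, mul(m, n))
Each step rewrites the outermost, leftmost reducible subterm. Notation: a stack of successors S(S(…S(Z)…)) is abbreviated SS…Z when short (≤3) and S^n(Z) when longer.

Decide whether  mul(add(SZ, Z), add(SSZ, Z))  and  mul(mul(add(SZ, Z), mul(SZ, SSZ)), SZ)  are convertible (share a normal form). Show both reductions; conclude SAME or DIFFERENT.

Answer: SAME — A ⇓ SSZ, B ⇓ SSZ

Reduction:
Term A:
  start: mul(add(SZ, Z), add(SSZ, Z))
  →1  mul(S(add(Z, Z)), add(SSZ, Z))
  →2  add(add(SSZ, Z), mul(add(Z, Z), add(SSZ, Z)))
  →3  add(S(add(SZ, Z)), mul(add(Z, Z), add(SSZ, Z)))
  →4  S(add(add(SZ, Z), mul(add(Z, Z), add(SSZ, Z))))
  →5  S(add(S(add(Z, Z)), mul(add(Z, Z), add(SSZ, Z))))
  →6  S(S(add(add(Z, Z), mul(add(Z, Z), add(SSZ, Z)))))
  →7  S(S(add(Z, mul(add(Z, Z), add(SSZ, Z)))))
  →8  S(S(mul(add(Z, Z), add(SSZ, Z))))
  →9  S(S(mul(Z, add(SSZ, Z))))
  →10  SSZ

Term B:
  start: mul(mul(add(SZ, Z), mul(SZ, SSZ)), SZ)
  →1  mul(mul(S(add(Z, Z)), mul(SZ, SSZ)), SZ)
  →2  mul(add(mul(SZ, SSZ), mul(add(Z, Z), mul(SZ, SSZ))), SZ)
  →3  mul(add(add(SSZ, mul(Z, SSZ)), mul(add(Z, Z), mul(SZ, SSZ))), SZ)
  →4  mul(add(S(add(SZ, mul(Z, SSZ))), mul(add(Z, Z), mul(SZ, SSZ))), SZ)
  →5  mul(S(add(add(SZ, mul(Z, SSZ)), mul(add(Z, Z), mul(SZ, SSZ)))), SZ)
  →6  add(SZ, mul(add(add(SZ, mul(Z, SSZ)), mul(add(Z, Z), mul(SZ, SSZ))), SZ))
  →7  S(add(Z, mul(add(add(SZ, mul(Z, SSZ)), mul(add(Z, Z), mul(SZ, SSZ))), SZ)))
  →8  S(mul(add(add(SZ, mul(Z, SSZ)), mul(add(Z, Z), mul(SZ, SSZ))), SZ))
  →9  S(mul(add(S(add(Z, mul(Z, SSZ))), mul(add(Z, Z), mul(SZ, SSZ))), SZ))
  →10  S(mul(S(add(add(Z, mul(Z, SSZ)), mul(add(Z, Z), mul(SZ, SSZ)))), SZ))
  →11  S(add(SZ, mul(add(add(Z, mul(Z, SSZ)), mul(add(Z, Z), mul(SZ, SSZ))), SZ)))
  →12  S(S(add(Z, mul(add(add(Z, mul(Z, SSZ)), mul(add(Z, Z), mul(SZ, SSZ))), SZ))))
  →13  S(S(mul(add(add(Z, mul(Z, SSZ)), mul(add(Z, Z), mul(SZ, SSZ))), SZ)))
  →14  S(S(mul(add(mul(Z, SSZ), mul(add(Z, Z), mul(SZ, SSZ))), SZ)))
  →15  S(S(mul(add(Z, mul(add(Z, Z), mul(SZ, SSZ))), SZ)))
  →16  S(S(mul(mul(add(Z, Z), mul(SZ, SSZ)), SZ)))
  →17  S(S(mul(mul(Z, mul(SZ, SSZ)), SZ)))
  →18  S(S(mul(Z, SZ)))
  →19  SSZ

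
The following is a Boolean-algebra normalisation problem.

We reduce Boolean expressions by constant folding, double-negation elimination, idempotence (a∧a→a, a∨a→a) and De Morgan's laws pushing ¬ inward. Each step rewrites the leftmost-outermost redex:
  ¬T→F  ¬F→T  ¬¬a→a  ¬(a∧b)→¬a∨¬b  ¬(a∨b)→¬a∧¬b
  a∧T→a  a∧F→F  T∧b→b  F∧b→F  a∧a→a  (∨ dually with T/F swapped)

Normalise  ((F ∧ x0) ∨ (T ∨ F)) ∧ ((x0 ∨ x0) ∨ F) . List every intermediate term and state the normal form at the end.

  start: ((F ∧ x0) ∨ (T ∨ F)) ∧ ((x0 ∨ x0) ∨ F)
  step 1: (F ∨ (T ∨ F)) ∧ ((x0 ∨ x0) ∨ F)
  step 2: (T ∨ F) ∧ ((x0 ∨ x0) ∨ F)
  step 3: T ∧ ((x0 ∨ x0) ∨ F)
  step 4: (x0 ∨ x0) ∨ F
  step 5: x0 ∨ x0
  step 6: x0

Answer: normal form = x0  (in 6 steps)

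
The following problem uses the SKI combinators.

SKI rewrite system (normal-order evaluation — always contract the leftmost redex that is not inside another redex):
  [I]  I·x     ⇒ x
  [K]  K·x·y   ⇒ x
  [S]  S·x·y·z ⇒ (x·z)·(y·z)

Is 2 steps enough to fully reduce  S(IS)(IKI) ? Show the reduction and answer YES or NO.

  start: S(IS)(IKI)
  →1  SS(IKI)
  →2  SS(KI)

Answer: YES — reaches normal form SS(KI) in 2 ≤ 2 steps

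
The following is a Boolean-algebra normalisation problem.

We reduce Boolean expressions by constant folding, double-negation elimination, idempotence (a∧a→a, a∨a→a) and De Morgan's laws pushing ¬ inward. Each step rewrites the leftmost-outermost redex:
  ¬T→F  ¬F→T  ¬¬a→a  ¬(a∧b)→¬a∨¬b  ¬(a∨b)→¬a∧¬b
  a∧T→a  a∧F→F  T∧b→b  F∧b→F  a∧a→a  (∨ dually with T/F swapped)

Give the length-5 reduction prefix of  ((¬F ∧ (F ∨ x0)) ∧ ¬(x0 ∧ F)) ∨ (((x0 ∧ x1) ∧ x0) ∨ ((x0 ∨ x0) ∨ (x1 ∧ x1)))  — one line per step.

  start: ((¬F ∧ (F ∨ x0)) ∧ ¬(x0 ∧ F)) ∨ (((x0 ∧ x1) ∧ x0) ∨ ((x0 ∨ x0) ∨ (x1 ∧ x1)))
  [1] ((T ∧ (F ∨ x0)) ∧ ¬(x0 ∧ F)) ∨ (((x0 ∧ x1) ∧ x0) ∨ ((x0 ∨ x0) ∨ (x1 ∧ x1)))
  [2] ((F ∨ x0) ∧ ¬(x0 ∧ F)) ∨ (((x0 ∧ x1) ∧ x0) ∨ ((x0 ∨ x0) ∨ (x1 ∧ x1)))
  [3] (x0 ∧ ¬(x0 ∧ F)) ∨ (((x0 ∧ x1) ∧ x0) ∨ ((x0 ∨ x0) ∨ (x1 ∧ x1)))
  [4] (x0 ∧ (¬x0 ∨ ¬F)) ∨ (((x0 ∧ x1) ∧ x0) ∨ ((x0 ∨ x0) ∨ (x1 ∧ x1)))
  [5] (x0 ∧ (¬x0 ∨ T)) ∨ (((x0 ∧ x1) ∧ x0) ∨ ((x0 ∨ x0) ∨ (x1 ∧ x1)))

Answer: after 5 steps: (x0 ∧ (¬x0 ∨ T)) ∨ (((x0 ∧ x1) ∧ x0) ∨ ((x0 ∨ x0) ∨ (x1 ∧ x1)))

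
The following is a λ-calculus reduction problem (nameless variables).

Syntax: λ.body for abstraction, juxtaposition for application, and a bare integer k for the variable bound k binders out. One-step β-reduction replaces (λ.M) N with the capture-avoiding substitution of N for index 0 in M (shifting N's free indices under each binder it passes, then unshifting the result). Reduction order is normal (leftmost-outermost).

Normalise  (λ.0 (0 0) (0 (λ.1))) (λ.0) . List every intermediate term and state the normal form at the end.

Answer: normal form = λ.λ.0  (in 5 steps)

Derivation:
  start: (λ.0 (0 0) (0 (λ.1))) (λ.0)
  →1  (λ.0) ((λ.0) (λ.0)) ((λ.0) (λ.λ.0))
  →2  (λ.0) (λ.0) ((λ.0) (λ.λ.0))
  →3  (λ.0) ((λ.0) (λ.λ.0))
  →4  (λ.0) (λ.λ.0)
  →5  λ.λ.0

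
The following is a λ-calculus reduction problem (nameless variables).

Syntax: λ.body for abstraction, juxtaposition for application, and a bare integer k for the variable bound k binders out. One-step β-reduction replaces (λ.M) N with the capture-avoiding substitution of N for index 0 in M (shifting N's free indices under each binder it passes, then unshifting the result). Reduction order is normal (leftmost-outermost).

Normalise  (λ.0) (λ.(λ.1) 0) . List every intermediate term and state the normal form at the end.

  start: (λ.0) (λ.(λ.1) 0)
  →1  λ.(λ.1) 0
  →2  λ.0

Answer: normal form = λ.0  (in 2 steps)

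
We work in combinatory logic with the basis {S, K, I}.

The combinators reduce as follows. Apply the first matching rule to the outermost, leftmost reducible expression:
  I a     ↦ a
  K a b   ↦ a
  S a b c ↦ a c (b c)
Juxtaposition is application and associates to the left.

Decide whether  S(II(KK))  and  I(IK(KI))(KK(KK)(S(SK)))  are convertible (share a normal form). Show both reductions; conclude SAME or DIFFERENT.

Term A:
  start: S(II(KK))
  [1] S(I(KK))
  [2] S(KK)

Term B:
  start: I(IK(KI))(KK(KK)(S(SK)))
  [1] IK(KI)(KK(KK)(S(SK)))
  [2] K(KI)(KK(KK)(S(SK)))
  [3] KI

Answer: DIFFERENT — A ⇓ S(KK), B ⇓ KI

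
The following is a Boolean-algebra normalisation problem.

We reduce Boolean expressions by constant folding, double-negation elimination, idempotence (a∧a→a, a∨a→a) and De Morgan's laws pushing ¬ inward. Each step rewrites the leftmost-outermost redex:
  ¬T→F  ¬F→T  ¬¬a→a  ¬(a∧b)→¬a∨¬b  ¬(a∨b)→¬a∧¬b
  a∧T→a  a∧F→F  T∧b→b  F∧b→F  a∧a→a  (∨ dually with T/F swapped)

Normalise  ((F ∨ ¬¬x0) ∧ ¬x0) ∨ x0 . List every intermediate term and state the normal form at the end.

  start: ((F ∨ ¬¬x0) ∧ ¬x0) ∨ x0
  step 1: (¬¬x0 ∧ ¬x0) ∨ x0
  step 2: (x0 ∧ ¬x0) ∨ x0

Answer: normal form = (x0 ∧ ¬x0) ∨ x0  (in 2 steps)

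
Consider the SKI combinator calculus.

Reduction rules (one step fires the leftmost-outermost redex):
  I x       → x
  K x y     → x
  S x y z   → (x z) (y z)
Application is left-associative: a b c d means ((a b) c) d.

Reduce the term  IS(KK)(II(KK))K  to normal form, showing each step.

  start: IS(KK)(II(KK))K
  step 1: S(KK)(II(KK))K
  step 2: KKK(II(KK)K)
  step 3: K(II(KK)K)
  step 4: K(I(KK)K)
  step 5: K(KKK)
  step 6: KK

Answer: normal form = KK  (in 6 steps)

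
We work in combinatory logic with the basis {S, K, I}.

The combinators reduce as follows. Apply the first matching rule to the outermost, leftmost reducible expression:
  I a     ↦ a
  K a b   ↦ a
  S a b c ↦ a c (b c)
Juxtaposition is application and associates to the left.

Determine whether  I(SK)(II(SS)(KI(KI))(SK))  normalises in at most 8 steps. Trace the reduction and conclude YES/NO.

Answer: YES — reaches normal form SK(S(SK)(SK)) in 6 ≤ 8 steps

Derivation:
  start: I(SK)(II(SS)(KI(KI))(SK))
  [1] SK(II(SS)(KI(KI))(SK))
  [2] SK(I(SS)(KI(KI))(SK))
  [3] SK(SS(KI(KI))(SK))
  [4] SK(S(SK)(KI(KI)(SK)))
  [5] SK(S(SK)(I(SK)))
  [6] SK(S(SK)(SK))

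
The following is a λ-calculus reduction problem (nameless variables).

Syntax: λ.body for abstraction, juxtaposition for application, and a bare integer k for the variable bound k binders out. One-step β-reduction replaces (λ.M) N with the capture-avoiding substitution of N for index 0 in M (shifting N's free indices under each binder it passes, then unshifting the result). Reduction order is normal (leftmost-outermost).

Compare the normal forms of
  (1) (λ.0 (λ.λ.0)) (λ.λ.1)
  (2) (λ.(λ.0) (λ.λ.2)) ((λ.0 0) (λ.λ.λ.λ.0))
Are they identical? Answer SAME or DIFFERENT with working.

Term A:
  start: (λ.0 (λ.λ.0)) (λ.λ.1)
  →1  (λ.λ.1) (λ.λ.0)
  →2  λ.λ.λ.0

Term B:
  start: (λ.(λ.0) (λ.λ.2)) ((λ.0 0) (λ.λ.λ.λ.0))
  →1  (λ.0) (λ.λ.(λ.0 0) (λ.λ.λ.λ.0))
  →2  λ.λ.(λ.0 0) (λ.λ.λ.λ.0)
  →3  λ.λ.(λ.λ.λ.λ.0) (λ.λ.λ.λ.0)
  →4  λ.λ.λ.λ.λ.0

Answer: DIFFERENT — A ⇓ λ.λ.λ.0, B ⇓ λ.λ.λ.λ.λ.0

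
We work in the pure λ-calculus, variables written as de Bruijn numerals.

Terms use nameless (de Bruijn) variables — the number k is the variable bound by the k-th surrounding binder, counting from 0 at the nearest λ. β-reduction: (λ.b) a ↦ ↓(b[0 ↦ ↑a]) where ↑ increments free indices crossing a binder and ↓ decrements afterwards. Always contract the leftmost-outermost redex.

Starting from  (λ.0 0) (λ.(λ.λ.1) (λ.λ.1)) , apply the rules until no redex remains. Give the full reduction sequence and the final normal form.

Answer: normal form = λ.λ.λ.1  (in 3 steps)

Reduction:
  start: (λ.0 0) (λ.(λ.λ.1) (λ.λ.1))
  →1  (λ.(λ.λ.1) (λ.λ.1)) (λ.(λ.λ.1) (λ.λ.1))
  →2  (λ.λ.1) (λ.λ.1)
  →3  λ.λ.λ.1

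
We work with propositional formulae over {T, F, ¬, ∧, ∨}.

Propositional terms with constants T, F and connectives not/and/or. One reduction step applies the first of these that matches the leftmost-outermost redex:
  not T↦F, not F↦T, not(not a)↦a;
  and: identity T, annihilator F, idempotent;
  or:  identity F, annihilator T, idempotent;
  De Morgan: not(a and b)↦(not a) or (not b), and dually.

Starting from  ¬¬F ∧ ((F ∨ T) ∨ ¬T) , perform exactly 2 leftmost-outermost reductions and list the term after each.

Answer: after 2 steps: F

Working:
  start: ¬¬F ∧ ((F ∨ T) ∨ ¬T)
  →1  F ∧ ((F ∨ T) ∨ ¬T)
  →2  F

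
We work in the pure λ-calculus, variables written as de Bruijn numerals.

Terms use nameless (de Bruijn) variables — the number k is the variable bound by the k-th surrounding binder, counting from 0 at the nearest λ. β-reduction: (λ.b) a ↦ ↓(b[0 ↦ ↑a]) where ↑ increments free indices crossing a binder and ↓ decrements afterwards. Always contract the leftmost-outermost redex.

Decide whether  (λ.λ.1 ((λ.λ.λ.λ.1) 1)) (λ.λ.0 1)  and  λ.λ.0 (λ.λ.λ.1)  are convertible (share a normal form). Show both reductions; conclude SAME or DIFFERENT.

Term A:
  start: (λ.λ.1 ((λ.λ.λ.λ.1) 1)) (λ.λ.0 1)
  →1  λ.(λ.λ.0 1) ((λ.λ.λ.λ.1) (λ.λ.0 1))
  →2  λ.λ.0 ((λ.λ.λ.λ.1) (λ.λ.0 1))
  →3  λ.λ.0 (λ.λ.λ.1)

Term B:
  start: λ.λ.0 (λ.λ.λ.1)

Answer: SAME — A ⇓ λ.λ.0 (λ.λ.λ.1), B ⇓ λ.λ.0 (λ.λ.λ.1)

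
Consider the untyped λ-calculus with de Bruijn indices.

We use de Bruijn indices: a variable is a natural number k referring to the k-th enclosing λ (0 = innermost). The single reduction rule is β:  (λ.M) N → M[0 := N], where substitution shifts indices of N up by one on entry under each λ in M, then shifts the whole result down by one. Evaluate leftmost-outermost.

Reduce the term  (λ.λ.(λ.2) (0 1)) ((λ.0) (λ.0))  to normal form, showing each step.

Answer: normal form = λ.λ.0  (in 3 steps)

Reduction:
  start: (λ.λ.(λ.2) (0 1)) ((λ.0) (λ.0))
  →1  λ.(λ.(λ.0) (λ.0)) (0 ((λ.0) (λ.0)))
  →2  λ.(λ.0) (λ.0)
  →3  λ.λ.0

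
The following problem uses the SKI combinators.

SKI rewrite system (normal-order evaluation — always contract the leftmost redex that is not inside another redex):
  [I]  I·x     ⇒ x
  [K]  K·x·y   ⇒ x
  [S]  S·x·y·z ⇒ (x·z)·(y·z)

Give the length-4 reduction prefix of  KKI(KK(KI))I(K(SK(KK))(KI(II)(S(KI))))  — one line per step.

Answer: after 4 steps: K(SK(KK))

Reduction:
  start: KKI(KK(KI))I(K(SK(KK))(KI(II)(S(KI))))
  step 1: K(KK(KI))I(K(SK(KK))(KI(II)(S(KI))))
  step 2: KK(KI)(K(SK(KK))(KI(II)(S(KI))))
  step 3: K(K(SK(KK))(KI(II)(S(KI))))
  step 4: K(SK(KK))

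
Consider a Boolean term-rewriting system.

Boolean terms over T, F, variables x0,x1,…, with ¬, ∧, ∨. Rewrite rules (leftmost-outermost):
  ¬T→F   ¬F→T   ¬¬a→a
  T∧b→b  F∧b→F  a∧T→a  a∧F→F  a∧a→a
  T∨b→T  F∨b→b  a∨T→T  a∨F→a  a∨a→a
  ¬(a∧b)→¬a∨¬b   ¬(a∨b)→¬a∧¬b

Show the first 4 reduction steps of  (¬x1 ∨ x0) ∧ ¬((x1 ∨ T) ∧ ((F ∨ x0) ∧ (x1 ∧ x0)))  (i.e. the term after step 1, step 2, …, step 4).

  start: (¬x1 ∨ x0) ∧ ¬((x1 ∨ T) ∧ ((F ∨ x0) ∧ (x1 ∧ x0)))
  [1] (¬x1 ∨ x0) ∧ (¬(x1 ∨ T) ∨ ¬((F ∨ x0) ∧ (x1 ∧ x0)))
  [2] (¬x1 ∨ x0) ∧ ((¬x1 ∧ ¬T) ∨ ¬((F ∨ x0) ∧ (x1 ∧ x0)))
  [3] (¬x1 ∨ x0) ∧ ((¬x1 ∧ F) ∨ ¬((F ∨ x0) ∧ (x1 ∧ x0)))
  [4] (¬x1 ∨ x0) ∧ (F ∨ ¬((F ∨ x0) ∧ (x1 ∧ x0)))

Answer: after 4 steps: (¬x1 ∨ x0) ∧ (F ∨ ¬((F ∨ x0) ∧ (x1 ∧ x0)))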